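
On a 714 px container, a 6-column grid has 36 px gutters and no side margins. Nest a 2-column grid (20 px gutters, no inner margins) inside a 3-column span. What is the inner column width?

159.5 px

6 columns + 5 gutters: 6c + 5·36 = 714.
6c = 714 − 180 = 534, so c = 89 px.
3 columns plus 2 gutters: 267 + 72 = 339 px.
2 columns + 1 gutter: 2d + 1·20 = 339.
2d = 339 − 20 = 319, so d = 159.5 px.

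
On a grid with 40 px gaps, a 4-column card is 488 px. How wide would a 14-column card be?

1808 px

4 columns + 3 gaps: 4c + 3·40 = 488.
4c = 488 − 120 = 368, so c = 92 px.
Span of 14: 14·92 + 13·40 = 1288 + 520 = 1808 px.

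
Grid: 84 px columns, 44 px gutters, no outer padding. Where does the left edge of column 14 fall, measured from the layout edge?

1664 px

Before column 14: 13 columns + 13 gutters.
Offset = 13·(84 + 44) = 13·128 = 1664 px.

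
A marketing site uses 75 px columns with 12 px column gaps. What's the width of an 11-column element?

945 px

Span of 11: 11·75 + 10·12 = 825 + 120 = 945 px.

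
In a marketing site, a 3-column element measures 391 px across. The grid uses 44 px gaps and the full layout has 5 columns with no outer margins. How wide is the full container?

681 px

3 columns + 2 gaps: 3c + 2·44 = 391.
3c = 391 − 88 = 303, so c = 101 px.
Total width: 5·101 + 4·44 = 681 px.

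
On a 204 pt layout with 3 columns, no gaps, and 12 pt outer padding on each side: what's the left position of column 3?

132 pt

Content = 204 − 2·12 = 180 pt.
180 / 3 = 60 pt per column.
Before column 3: the margin + 2 columns + 2 gaps.
Offset = 12 + 2·(60 + 0) = 12 + 120 = 132 pt.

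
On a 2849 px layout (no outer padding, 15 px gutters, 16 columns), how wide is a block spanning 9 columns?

1596 px

Subtracting 15 gutters of 15 leaves 2624 for 16 columns, so c = 164 px.
Span of 9: 9·164 + 8·15 = 1476 + 120 = 1596 px.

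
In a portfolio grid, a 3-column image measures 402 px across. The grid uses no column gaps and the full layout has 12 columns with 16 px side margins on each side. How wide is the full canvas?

1640 px

402 / 3 = 134 px per column.
Total width: 2·16 + 12·134 = 1640 px.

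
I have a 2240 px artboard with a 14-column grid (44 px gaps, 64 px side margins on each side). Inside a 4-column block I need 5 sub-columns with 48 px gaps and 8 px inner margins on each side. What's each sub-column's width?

Take off 128 px of margins, leaving 2112 px.
Subtracting 13 gaps of 44 leaves 1540 for 14 columns, so c = 110 px.
Span of 4: 4·110 + 3·44 = 440 + 132 = 572 px.
Inner content = 572 − 2·8 = 556 px.
556 − 4·48 = 364; ÷5 gives d = 72.8 px.

72.8 px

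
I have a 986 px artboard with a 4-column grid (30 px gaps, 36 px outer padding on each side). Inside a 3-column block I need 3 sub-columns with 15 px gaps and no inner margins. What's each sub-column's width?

216 px

Subtract both margins: 986 − 2·36 = 914 px.
914 − 3·30 = 824; ÷4 gives c = 206 px.
Span of 3: 3·206 + 2·30 = 618 + 60 = 678 px.
3 columns + 2 gaps: 3d + 2·15 = 678.
3d = 678 − 30 = 648, so d = 216 px.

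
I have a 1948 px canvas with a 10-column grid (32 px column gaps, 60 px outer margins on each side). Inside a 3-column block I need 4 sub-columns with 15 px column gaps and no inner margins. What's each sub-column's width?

Take off 120 px of margins, leaving 1828 px.
10 columns + 9 column gaps: 10c + 9·32 = 1828.
10c = 1828 − 288 = 1540, so c = 154 px.
3-column span = 3·154 + 2·32 = 526 px.
Subtracting 3 column gaps of 15 leaves 481 for 4 columns, so d = 120.25 px.

120.25 px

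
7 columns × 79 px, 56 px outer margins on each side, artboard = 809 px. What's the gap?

24 px

Content width = 809 − 2·56 = 697 px.
7·79 + 6g = 697 → 6g = 144 → g = 24 px.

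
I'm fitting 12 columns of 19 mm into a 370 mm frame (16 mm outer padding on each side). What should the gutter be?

Inside the margins: 370 − 32 = 338 mm.
Columns use 228 mm, leaving 110 mm across 11 gutters = 10 mm each.

10 mm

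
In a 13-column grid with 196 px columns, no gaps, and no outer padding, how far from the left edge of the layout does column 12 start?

Before column 12: 11 columns + 11 gaps.
Offset = 11·(196 + 0) = 11·196 = 2156 px.

2156 px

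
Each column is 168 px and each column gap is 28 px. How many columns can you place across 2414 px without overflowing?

12 columns

k columns need k·168 + (k−1)·28 = k·196 − 28.
k·196 − 28 ≤ 2414 → k ≤ 2442 / 196 ≈ 12.46, so k = 12.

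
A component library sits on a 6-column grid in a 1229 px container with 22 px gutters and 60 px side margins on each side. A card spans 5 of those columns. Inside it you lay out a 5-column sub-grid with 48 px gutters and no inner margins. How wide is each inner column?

145.7 px

Take off 120 px of margins, leaving 1109 px.
Subtracting 5 gutters of 22 leaves 999 for 6 columns, so c = 166.5 px.
5-column span = 5·166.5 + 4·22 = 920.5 px.
Subtracting 4 gutters of 48 leaves 728.5 for 5 columns, so d = 145.7 px.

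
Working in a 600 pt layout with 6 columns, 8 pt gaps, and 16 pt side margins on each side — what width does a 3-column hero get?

Take off 32 pt of margins, leaving 568 pt.
6c + 5·8 = 568 → 6c = 528 → c = 88 pt.
3-column span = 3·88 + 2·8 = 280 pt.

280 pt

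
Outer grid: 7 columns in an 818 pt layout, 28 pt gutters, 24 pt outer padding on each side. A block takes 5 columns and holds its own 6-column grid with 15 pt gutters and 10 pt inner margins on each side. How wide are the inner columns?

74.5 pt

Take off 48 pt of margins, leaving 770 pt.
770 − 6·28 = 602; ÷7 gives c = 86 pt.
5-column span = 5·86 + 4·28 = 542 pt.
Inner content = 542 − 2·10 = 522 pt.
522 − 5·15 = 447; ÷6 gives d = 74.5 pt.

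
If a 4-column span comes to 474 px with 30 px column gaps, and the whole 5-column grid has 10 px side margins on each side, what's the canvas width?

4c + 3·30 = 474 → 4c = 384 → c = 96 px.
Adding margins, columns and gutters: 20 + 480 + 120 = 620 px.

620 px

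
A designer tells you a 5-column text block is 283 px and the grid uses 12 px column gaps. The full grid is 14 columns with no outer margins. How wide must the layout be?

Subtracting 4 column gaps of 12 leaves 235 for 5 columns, so c = 47 px.
Layout = 14·47 + 13·12 = 658 + 156 = 814 px.

814 px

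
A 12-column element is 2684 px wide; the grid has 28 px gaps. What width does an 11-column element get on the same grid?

12c + 11·28 = 2684 → 12c = 2376 → c = 198 px.
11-column span = 11·198 + 10·28 = 2458 px.

2458 px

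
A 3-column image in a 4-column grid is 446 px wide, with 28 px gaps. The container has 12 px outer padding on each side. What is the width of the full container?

628 px

446 − 2·28 = 390; ÷3 gives c = 130 px.
Total width: 2·12 + 4·130 + 3·28 = 628 px.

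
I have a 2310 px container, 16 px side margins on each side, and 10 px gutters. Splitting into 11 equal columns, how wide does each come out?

198 px

Subtract both margins: 2310 − 2·16 = 2278 px.
Subtracting 10 gutters of 10 leaves 2178 for 11 columns, so c = 198 px.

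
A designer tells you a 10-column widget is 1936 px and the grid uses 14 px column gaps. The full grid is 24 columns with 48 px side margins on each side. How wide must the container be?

Subtracting 9 column gaps of 14 leaves 1810 for 10 columns, so c = 181 px.
Container = 2·48 + 24·181 + 23·14 = 96 + 4344 + 322 = 4762 px.

4762 px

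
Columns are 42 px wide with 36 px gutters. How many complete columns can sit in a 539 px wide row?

7 columns: 7·42 + 6·36 = 510 px ≤ 539.
8 columns: 588 px > 539. So 7.

7 columns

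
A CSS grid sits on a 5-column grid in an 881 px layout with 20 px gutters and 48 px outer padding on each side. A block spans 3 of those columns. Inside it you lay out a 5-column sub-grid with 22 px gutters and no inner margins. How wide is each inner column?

75 px

Take off 96 px of margins, leaving 785 px.
5c + 4·20 = 785 → 5c = 705 → c = 141 px.
3-column span = 3·141 + 2·20 = 463 px.
5d + 4·22 = 463 → 5d = 375 → d = 75 px.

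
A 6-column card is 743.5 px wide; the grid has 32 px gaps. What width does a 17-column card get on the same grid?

743.5 − 5·32 = 583.5; ÷6 gives c = 97.25 px.
17-column span = 17·97.25 + 16·32 = 2165.25 px.

2165.25 px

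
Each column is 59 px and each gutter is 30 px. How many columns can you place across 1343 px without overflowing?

15 columns: 15·59 + 14·30 = 1305 px ≤ 1343.
16 columns: 1394 px > 1343. So 15.

15 columns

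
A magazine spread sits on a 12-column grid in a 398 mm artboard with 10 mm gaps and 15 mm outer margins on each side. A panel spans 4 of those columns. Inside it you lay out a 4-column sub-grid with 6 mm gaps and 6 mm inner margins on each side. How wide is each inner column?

Inside the margins: 398 − 30 = 368 mm.
368 − 11·10 = 258; ÷12 gives c = 21.5 mm.
Span of 4: 4·21.5 + 3·10 = 86 + 30 = 116 mm.
Inner content = 116 − 2·6 = 104 mm.
4 columns + 3 gaps: 4d + 3·6 = 104.
4d = 104 − 18 = 86, so d = 21.5 mm.

21.5 mm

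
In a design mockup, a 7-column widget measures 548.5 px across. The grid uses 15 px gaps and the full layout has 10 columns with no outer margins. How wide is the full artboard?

548.5 − 6·15 = 458.5; ÷7 gives c = 65.5 px.
Summing: 655 + 135 = 790 px.

790 px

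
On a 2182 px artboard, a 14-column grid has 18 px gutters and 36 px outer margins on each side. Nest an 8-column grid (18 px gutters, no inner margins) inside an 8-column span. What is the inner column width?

134 px

Subtract both margins: 2182 − 2·36 = 2110 px.
14c + 13·18 = 2110 → 14c = 1876 → c = 134 px.
Span of 8: 8·134 + 7·18 = 1072 + 126 = 1198 px.
8d + 7·18 = 1198 → 8d = 1072 → d = 134 px.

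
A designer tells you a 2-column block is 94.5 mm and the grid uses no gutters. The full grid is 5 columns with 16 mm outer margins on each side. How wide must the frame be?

2c = 94.5 → c = 47.25 mm.
Frame = 2·16 + 5·47.25 = 32 + 236.25 = 268.25 mm.

268.25 mm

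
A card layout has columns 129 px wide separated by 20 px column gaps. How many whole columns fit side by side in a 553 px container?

3 columns: 3·129 + 2·20 = 427 px ≤ 553.
4 columns: 576 px > 553. So 3.

3 columns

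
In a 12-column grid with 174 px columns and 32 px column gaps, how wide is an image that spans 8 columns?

1616 px

Span of 8: 8·174 + 7·32 = 1392 + 224 = 1616 px.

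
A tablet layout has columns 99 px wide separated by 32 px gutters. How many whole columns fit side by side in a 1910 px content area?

14 columns: 14·99 + 13·32 = 1802 px ≤ 1910.
15 columns: 1933 px > 1910. So 14.

14 columns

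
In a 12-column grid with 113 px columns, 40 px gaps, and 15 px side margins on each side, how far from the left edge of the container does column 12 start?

1698 px

Column 12 starts at margin + 11·(column + gutter) = 15 + 11·153 = 1698 px.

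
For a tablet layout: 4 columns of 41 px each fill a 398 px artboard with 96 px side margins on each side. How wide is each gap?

Take off 192 px of margins, leaving 206 px.
4·41 + 3g = 206 → 3g = 42 → g = 14 px.

14 px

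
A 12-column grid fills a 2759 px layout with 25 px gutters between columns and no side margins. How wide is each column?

207 px

Subtracting 11 gutters of 25 leaves 2484 for 12 columns, so c = 207 px.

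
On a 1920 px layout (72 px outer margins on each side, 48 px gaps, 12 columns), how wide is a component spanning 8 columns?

1168 px

Content width = 1920 − 2·72 = 1776 px.
12 columns + 11 gaps: 12c + 11·48 = 1776.
12c = 1776 − 528 = 1248, so c = 104 px.
8 columns plus 7 gaps: 832 + 336 = 1168 px.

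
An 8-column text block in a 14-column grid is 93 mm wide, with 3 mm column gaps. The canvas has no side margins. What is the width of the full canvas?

93 − 7·3 = 72; ÷8 gives c = 9 mm.
Canvas = 14·9 + 13·3 = 126 + 39 = 165 mm.

165 mm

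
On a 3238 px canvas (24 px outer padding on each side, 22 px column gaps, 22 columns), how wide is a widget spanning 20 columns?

2898 px

Content width = 3238 − 2·24 = 3190 px.
Subtracting 21 column gaps of 22 leaves 2728 for 22 columns, so c = 124 px.
20-column span = 20·124 + 19·22 = 2898 px.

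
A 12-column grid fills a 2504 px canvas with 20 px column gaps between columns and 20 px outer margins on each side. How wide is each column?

187 px

Subtract both margins: 2504 − 2·20 = 2464 px.
Subtracting 11 column gaps of 20 leaves 2244 for 12 columns, so c = 187 px.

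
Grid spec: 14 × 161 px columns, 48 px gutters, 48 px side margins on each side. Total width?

2974 px

Total width: 2·48 + 14·161 + 13·48 = 2974 px.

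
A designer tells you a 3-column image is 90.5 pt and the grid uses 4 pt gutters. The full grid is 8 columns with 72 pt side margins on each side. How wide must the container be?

392 pt

90.5 − 2·4 = 82.5; ÷3 gives c = 27.5 pt.
Container = 2·72 + 8·27.5 + 7·4 = 144 + 220 + 28 = 392 pt.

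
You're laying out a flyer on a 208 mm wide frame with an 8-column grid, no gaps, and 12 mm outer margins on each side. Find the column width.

Subtract both margins: 208 − 2·12 = 184 mm.
8c = 184 → c = 23 mm.

23 mm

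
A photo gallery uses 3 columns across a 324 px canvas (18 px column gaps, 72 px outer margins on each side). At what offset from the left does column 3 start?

Inside the margins: 324 − 144 = 180 px.
3 columns + 2 column gaps: 3c + 2·18 = 180.
3c = 180 − 36 = 144, so c = 48 px.
Each column+gutter stride is 66 px; 2 of them past the 72 px margin is 72 + 132 = 204 px.

204 px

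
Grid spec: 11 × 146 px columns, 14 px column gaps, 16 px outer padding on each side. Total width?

Artboard = 2·16 + 11·146 + 10·14 = 32 + 1606 + 140 = 1778 px.

1778 px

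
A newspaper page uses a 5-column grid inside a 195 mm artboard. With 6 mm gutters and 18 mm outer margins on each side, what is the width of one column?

Take off 36 mm of margins, leaving 159 mm.
5 columns + 4 gutters: 5c + 4·6 = 159.
5c = 159 − 24 = 135, so c = 27 mm.

27 mm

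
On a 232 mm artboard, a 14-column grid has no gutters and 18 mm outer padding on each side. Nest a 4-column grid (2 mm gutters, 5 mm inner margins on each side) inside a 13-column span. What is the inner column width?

41.5 mm

Subtract both margins: 232 − 2·18 = 196 mm.
14c = 196 → c = 14 mm.
With no gutters, 13 columns span 13·14 = 182 mm.
Inner content = 182 − 2·5 = 172 mm.
4 columns + 3 gutters: 4d + 3·2 = 172.
4d = 172 − 6 = 166, so d = 41.5 mm.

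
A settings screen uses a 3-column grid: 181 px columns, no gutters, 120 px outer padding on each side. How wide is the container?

783 px

Summing: 240 + 543 = 783 px.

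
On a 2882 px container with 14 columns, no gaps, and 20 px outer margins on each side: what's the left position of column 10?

1847 px

Inside the margins: 2882 − 40 = 2842 px.
With no gaps, each column is 2842/14 = 203 px.
Each column+gutter stride is 203 px; 9 of them past the 20 px margin is 20 + 1827 = 1847 px.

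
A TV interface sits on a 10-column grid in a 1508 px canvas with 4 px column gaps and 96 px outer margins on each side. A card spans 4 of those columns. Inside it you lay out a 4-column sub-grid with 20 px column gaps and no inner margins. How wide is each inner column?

116 px

Inside the margins: 1508 − 192 = 1316 px.
10 columns + 9 column gaps: 10c + 9·4 = 1316.
10c = 1316 − 36 = 1280, so c = 128 px.
Span of 4: 4·128 + 3·4 = 512 + 12 = 524 px.
524 − 3·20 = 464; ÷4 gives d = 116 px.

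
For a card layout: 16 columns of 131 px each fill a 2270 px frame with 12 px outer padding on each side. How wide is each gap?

10 px

Take off 24 px of margins, leaving 2246 px.
Columns use 2096 px, leaving 150 px across 15 gaps = 10 px each.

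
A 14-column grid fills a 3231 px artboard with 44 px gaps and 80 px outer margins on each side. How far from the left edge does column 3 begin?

525 px

Take off 160 px of margins, leaving 3071 px.
14 columns + 13 gaps: 14c + 13·44 = 3071.
14c = 3071 − 572 = 2499, so c = 178.5 px.
Column 3 starts at margin + 2·(column + gutter) = 80 + 2·222.5 = 525 px.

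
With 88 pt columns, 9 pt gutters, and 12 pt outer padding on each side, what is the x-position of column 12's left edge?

Each column+gutter stride is 97 pt; 11 of them past the 12 pt margin is 12 + 1067 = 1079 pt.

1079 pt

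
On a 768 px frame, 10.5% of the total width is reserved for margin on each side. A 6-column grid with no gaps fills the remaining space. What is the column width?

101.12 px

Each margin = 10.5% of 768 = 80.64 px; content = 768 − 2·80.64 = 606.72 px.
With no gaps, each column is 606.72/6 = 101.12 px.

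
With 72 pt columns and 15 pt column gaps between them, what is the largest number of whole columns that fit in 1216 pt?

14 columns: 14·72 + 13·15 = 1203 pt ≤ 1216.
15 columns: 1290 pt > 1216. So 14.

14 columns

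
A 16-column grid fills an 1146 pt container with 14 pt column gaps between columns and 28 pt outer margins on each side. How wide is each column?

Take off 56 pt of margins, leaving 1090 pt.
Subtracting 15 column gaps of 14 leaves 880 for 16 columns, so c = 55 pt.

55 pt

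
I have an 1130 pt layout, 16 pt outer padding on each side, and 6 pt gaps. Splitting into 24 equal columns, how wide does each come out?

40 pt

Take off 32 pt of margins, leaving 1098 pt.
Subtracting 23 gaps of 6 leaves 960 for 24 columns, so c = 40 pt.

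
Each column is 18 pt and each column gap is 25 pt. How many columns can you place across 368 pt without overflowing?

k columns need k·18 + (k−1)·25 = k·43 − 25.
k·43 − 25 ≤ 368 → k ≤ 393 / 43 ≈ 9.14, so k = 9.

9 columns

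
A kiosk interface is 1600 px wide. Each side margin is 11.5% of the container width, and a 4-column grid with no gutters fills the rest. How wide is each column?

Each margin = 11.5% of 1600 = 184 px; content = 1600 − 2·184 = 1232 px.
1232 / 4 = 308 px per column.

308 px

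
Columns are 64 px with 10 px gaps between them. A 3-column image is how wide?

3 columns plus 2 gaps: 192 + 20 = 212 px.

212 px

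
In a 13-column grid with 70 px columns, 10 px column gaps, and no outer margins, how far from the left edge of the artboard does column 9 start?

Each column+gutter stride is 80 px; with no margin, 8 of them is 640 px.

640 px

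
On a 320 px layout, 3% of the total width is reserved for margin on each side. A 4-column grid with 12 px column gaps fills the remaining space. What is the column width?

66.2 px

Each margin = 3% of 320 = 9.6 px; content = 320 − 2·9.6 = 300.8 px.
300.8 − 3·12 = 264.8; ÷4 gives c = 66.2 px.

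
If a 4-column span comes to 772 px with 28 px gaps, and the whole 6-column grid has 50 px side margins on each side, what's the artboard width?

1272 px

772 − 3·28 = 688; ÷4 gives c = 172 px.
Adding margins, columns and gutters: 100 + 1032 + 140 = 1272 px.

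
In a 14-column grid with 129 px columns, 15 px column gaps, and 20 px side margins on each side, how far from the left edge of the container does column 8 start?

1028 px

Before column 8: the margin + 7 columns + 7 column gaps.
Offset = 20 + 7·(129 + 15) = 20 + 1008 = 1028 px.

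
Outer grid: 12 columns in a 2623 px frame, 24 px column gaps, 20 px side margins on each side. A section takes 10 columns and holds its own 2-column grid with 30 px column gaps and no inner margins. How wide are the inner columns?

Subtract both margins: 2623 − 2·20 = 2583 px.
12c + 11·24 = 2583 → 12c = 2319 → c = 193.25 px.
Span of 10: 10·193.25 + 9·24 = 1932.5 + 216 = 2148.5 px.
Subtracting 1 column gap of 30 leaves 2118.5 for 2 columns, so d = 1059.25 px.

1059.25 px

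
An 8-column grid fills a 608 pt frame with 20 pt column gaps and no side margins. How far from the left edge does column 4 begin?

235.5 pt

608 − 7·20 = 468; ÷8 gives c = 58.5 pt.
Each column+gutter stride is 78.5 pt; with no margin, 3 of them is 235.5 pt.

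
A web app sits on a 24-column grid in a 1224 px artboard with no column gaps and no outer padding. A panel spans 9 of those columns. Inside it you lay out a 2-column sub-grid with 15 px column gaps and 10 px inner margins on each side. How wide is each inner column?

212 px

1224 / 24 = 51 px per column.
With no column gaps, 9 columns span 9·51 = 459 px.
Inner content = 459 − 2·10 = 439 px.
439 − 1·15 = 424; ÷2 gives d = 212 px.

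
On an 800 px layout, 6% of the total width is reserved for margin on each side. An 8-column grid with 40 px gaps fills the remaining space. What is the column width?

53 px

800 × (1 − 2·6%) = 800 × 88% = 704 px for the columns.
8 columns + 7 gaps: 8c + 7·40 = 704.
8c = 704 − 280 = 424, so c = 53 px.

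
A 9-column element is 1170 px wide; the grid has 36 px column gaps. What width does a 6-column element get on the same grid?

768 px

9c + 8·36 = 1170 → 9c = 882 → c = 98 px.
6-column span = 6·98 + 5·36 = 768 px.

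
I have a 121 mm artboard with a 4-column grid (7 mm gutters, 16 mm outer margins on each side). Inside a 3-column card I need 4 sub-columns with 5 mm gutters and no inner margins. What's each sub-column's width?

Inside the margins: 121 − 32 = 89 mm.
89 − 3·7 = 68; ÷4 gives c = 17 mm.
3 columns plus 2 gutters: 51 + 14 = 65 mm.
4d + 3·5 = 65 → 4d = 50 → d = 12.5 mm.

12.5 mm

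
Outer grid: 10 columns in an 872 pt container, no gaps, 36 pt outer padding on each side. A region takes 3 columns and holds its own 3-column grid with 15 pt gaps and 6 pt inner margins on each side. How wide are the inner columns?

66 pt

Inside the margins: 872 − 72 = 800 pt.
10c = 800 → c = 80 pt.
3-column span = 3·80 = 240 pt.
Inner content = 240 − 2·6 = 228 pt.
3 columns + 2 gaps: 3d + 2·15 = 228.
3d = 228 − 30 = 198, so d = 66 pt.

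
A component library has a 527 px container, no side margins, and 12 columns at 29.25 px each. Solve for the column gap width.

12·29.25 + 11g = 527 → 11g = 176 → g = 16 px.

16 px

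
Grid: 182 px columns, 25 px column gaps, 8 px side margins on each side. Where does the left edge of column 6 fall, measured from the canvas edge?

1043 px

Each column+gutter stride is 207 px; 5 of them past the 8 px margin is 8 + 1035 = 1043 px.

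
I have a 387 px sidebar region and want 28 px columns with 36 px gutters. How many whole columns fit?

6 columns: 6·28 + 5·36 = 348 px ≤ 387.
7 columns: 412 px > 387. So 6.

6 columns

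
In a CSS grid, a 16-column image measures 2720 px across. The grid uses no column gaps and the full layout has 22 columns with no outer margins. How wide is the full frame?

16c = 2720 → c = 170 px.
Total width: 22·170 = 3740 px.

3740 px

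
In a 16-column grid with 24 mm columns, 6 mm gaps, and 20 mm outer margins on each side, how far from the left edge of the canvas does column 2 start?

50 mm

Before column 2: the margin + 1 column + 1 gap.
Offset = 20 + 1·(24 + 6) = 20 + 30 = 50 mm.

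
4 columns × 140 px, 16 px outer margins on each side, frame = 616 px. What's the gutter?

Content width = 616 − 2·16 = 584 px.
4·140 + 3g = 584 → 3g = 24 → g = 8 px.

8 px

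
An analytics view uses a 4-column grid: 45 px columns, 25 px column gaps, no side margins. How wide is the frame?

255 px

Frame = 4·45 + 3·25 = 180 + 75 = 255 px.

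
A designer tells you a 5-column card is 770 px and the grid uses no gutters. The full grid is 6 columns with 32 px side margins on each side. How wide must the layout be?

With no gutters, each column is 770/5 = 154 px.
Summing: 64 + 924 = 988 px.

988 px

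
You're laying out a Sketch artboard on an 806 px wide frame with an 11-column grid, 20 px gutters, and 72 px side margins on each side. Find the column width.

Content width = 806 − 2·72 = 662 px.
11c + 10·20 = 662 → 11c = 462 → c = 42 px.

42 px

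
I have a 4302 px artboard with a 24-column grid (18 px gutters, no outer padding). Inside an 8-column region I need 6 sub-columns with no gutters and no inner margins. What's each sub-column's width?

237 px

24c + 23·18 = 4302 → 24c = 3888 → c = 162 px.
Span of 8: 8·162 + 7·18 = 1296 + 126 = 1422 px.
With no gutters, each column is 1422/6 = 237 px.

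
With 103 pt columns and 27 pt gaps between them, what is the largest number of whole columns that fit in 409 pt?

3 columns: 3·103 + 2·27 = 363 pt ≤ 409.
4 columns: 493 pt > 409. So 3.

3 columns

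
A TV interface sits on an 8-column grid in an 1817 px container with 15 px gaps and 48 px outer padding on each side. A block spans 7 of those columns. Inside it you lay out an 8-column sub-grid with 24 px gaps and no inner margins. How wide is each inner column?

Subtract both margins: 1817 − 2·48 = 1721 px.
Subtracting 7 gaps of 15 leaves 1616 for 8 columns, so c = 202 px.
7 columns plus 6 gaps: 1414 + 90 = 1504 px.
8d + 7·24 = 1504 → 8d = 1336 → d = 167 px.

167 px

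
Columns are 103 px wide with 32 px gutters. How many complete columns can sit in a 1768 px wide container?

13 columns

Each extra column adds 103 + 32 = 135 px.
(1768 + 32) / 135 = 13.33, so 13 columns fit.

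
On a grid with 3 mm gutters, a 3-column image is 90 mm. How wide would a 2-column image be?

90 − 2·3 = 84; ÷3 gives c = 28 mm.
2-column span = 2·28 + 1·3 = 59 mm.

59 mm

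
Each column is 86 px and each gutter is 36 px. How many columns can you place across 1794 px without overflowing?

15 columns

Each extra column adds 86 + 36 = 122 px.
(1794 + 36) / 122 = 15.00, so 15 columns fit.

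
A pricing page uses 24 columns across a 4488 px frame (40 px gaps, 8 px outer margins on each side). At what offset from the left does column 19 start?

Subtract both margins: 4488 − 2·8 = 4472 px.
24 columns + 23 gaps: 24c + 23·40 = 4472.
24c = 4472 − 920 = 3552, so c = 148 px.
Column 19 starts at margin + 18·(column + gutter) = 8 + 18·188 = 3392 px.

3392 px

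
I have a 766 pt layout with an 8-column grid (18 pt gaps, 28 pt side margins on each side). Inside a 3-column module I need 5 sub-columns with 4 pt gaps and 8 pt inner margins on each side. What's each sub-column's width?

Inside the margins: 766 − 56 = 710 pt.
710 − 7·18 = 584; ÷8 gives c = 73 pt.
3 columns plus 2 gaps: 219 + 36 = 255 pt.
Inner content = 255 − 2·8 = 239 pt.
5d + 4·4 = 239 → 5d = 223 → d = 44.6 pt.

44.6 pt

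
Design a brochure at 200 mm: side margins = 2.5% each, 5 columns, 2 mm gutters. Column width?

36.4 mm

200 × (1 − 2·2.5%) = 200 × 95% = 190 mm for the columns.
190 − 4·2 = 182; ÷5 gives c = 36.4 mm.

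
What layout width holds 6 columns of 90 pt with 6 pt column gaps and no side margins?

570 pt

Total width: 6·90 + 5·6 = 570 pt.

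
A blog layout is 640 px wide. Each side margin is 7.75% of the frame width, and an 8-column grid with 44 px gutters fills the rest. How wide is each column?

Margins: 7.75% × 640 = 49.6 px each, so content = 640 − 99.2 = 540.8 px.
Subtracting 7 gutters of 44 leaves 232.8 for 8 columns, so c = 29.1 px.

29.1 px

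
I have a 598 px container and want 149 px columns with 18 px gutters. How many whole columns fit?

k columns need k·149 + (k−1)·18 = k·167 − 18.
k·167 − 18 ≤ 598 → k ≤ 616 / 167 ≈ 3.69, so k = 3.

3 columns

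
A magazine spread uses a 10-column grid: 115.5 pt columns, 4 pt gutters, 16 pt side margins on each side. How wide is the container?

1223 pt

Adding margins, columns and gutters: 32 + 1155 + 36 = 1223 pt.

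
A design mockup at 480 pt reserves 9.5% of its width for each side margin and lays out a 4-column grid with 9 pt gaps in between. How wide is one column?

480 × (1 − 2·9.5%) = 480 × 81% = 388.8 pt for the columns.
4c + 3·9 = 388.8 → 4c = 361.8 → c = 90.45 pt.

90.45 pt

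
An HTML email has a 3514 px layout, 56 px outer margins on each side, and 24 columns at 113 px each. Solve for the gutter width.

Subtract both margins: 3514 − 2·56 = 3402 px.
24·113 + 23g = 3402 → 23g = 690 → g = 30 px.

30 px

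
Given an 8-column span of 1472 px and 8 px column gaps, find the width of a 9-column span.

1657 px

8 columns + 7 column gaps: 8c + 7·8 = 1472.
8c = 1472 − 56 = 1416, so c = 177 px.
9-column span = 9·177 + 8·8 = 1657 px.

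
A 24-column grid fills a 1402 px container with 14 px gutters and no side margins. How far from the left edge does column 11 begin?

24 columns + 23 gutters: 24c + 23·14 = 1402.
24c = 1402 − 322 = 1080, so c = 45 px.
Before column 11: 10 columns + 10 gutters.
Offset = 10·(45 + 14) = 10·59 = 590 px.

590 px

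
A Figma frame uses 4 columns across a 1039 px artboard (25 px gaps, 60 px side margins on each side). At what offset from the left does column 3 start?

532 px

Content = 1039 − 2·60 = 919 px.
Subtracting 3 gaps of 25 leaves 844 for 4 columns, so c = 211 px.
Column 3 starts at margin + 2·(column + gutter) = 60 + 2·236 = 532 px.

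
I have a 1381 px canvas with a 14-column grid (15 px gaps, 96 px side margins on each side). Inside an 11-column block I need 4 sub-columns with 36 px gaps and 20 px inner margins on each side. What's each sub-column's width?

195.75 px

Take off 192 px of margins, leaving 1189 px.
Subtracting 13 gaps of 15 leaves 994 for 14 columns, so c = 71 px.
Span of 11: 11·71 + 10·15 = 781 + 150 = 931 px.
Inner content = 931 − 2·20 = 891 px.
Subtracting 3 gaps of 36 leaves 783 for 4 columns, so d = 195.75 px.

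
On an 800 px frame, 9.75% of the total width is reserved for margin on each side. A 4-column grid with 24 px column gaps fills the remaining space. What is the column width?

Each margin = 9.75% of 800 = 78 px; content = 800 − 2·78 = 644 px.
Subtracting 3 column gaps of 24 leaves 572 for 4 columns, so c = 143 px.

143 px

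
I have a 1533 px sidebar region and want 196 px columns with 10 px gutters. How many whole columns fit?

Each extra column adds 196 + 10 = 206 px.
(1533 + 10) / 206 = 7.49, so 7 columns fit.

7 columns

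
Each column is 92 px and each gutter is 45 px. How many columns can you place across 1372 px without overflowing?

10 columns: 10·92 + 9·45 = 1325 px ≤ 1372.
11 columns: 1462 px > 1372. So 10.

10 columns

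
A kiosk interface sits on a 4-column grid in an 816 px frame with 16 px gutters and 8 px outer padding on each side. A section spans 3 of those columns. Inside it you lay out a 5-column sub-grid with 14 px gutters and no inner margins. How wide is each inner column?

Outer content = 816 − 2·8 = 800 px.
800 − 3·16 = 752; ÷4 gives c = 188 px.
3-column span = 3·188 + 2·16 = 596 px.
596 − 4·14 = 540; ÷5 gives d = 108 px.

108 px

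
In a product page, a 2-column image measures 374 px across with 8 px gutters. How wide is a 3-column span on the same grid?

374 − 1·8 = 366; ÷2 gives c = 183 px.
3 columns plus 2 gutters: 549 + 16 = 565 px.

565 px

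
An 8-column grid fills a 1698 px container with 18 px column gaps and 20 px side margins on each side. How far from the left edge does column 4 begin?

Inside the margins: 1698 − 40 = 1658 px.
8c + 7·18 = 1658 → 8c = 1532 → c = 191.5 px.
Column 4 starts at margin + 3·(column + gutter) = 20 + 3·209.5 = 648.5 px.

648.5 px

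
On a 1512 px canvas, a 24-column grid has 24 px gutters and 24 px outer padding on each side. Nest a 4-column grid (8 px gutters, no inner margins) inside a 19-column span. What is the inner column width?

282.5 px

Subtract both margins: 1512 − 2·24 = 1464 px.
Subtracting 23 gutters of 24 leaves 912 for 24 columns, so c = 38 px.
Span of 19: 19·38 + 18·24 = 722 + 432 = 1154 px.
4d + 3·8 = 1154 → 4d = 1130 → d = 282.5 px.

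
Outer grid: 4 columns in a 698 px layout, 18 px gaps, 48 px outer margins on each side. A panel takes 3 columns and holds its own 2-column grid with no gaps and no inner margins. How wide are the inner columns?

223.5 px

Inside the margins: 698 − 96 = 602 px.
602 − 3·18 = 548; ÷4 gives c = 137 px.
Span of 3: 3·137 + 2·18 = 411 + 36 = 447 px.
With no gaps, each column is 447/2 = 223.5 px.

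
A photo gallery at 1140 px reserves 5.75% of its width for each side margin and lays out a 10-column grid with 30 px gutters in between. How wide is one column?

Margins: 5.75% × 1140 = 65.55 px each, so content = 1140 − 131.1 = 1008.9 px.
1008.9 − 9·30 = 738.9; ÷10 gives c = 73.89 px.

73.89 px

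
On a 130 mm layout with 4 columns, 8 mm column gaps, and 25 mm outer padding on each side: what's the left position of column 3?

Content = 130 − 2·25 = 80 mm.
80 − 3·8 = 56; ÷4 gives c = 14 mm.
Before column 3: the margin + 2 columns + 2 column gaps.
Offset = 25 + 2·(14 + 8) = 25 + 44 = 69 mm.

69 mm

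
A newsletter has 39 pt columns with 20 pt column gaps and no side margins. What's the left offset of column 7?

354 pt

No margin, so column 7 starts at 6·(column + gutter) = 6·59 = 354 pt.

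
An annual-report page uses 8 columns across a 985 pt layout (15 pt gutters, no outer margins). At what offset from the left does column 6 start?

625 pt

Subtracting 7 gutters of 15 leaves 880 for 8 columns, so c = 110 pt.
No margin, so column 6 starts at 5·(column + gutter) = 5·125 = 625 pt.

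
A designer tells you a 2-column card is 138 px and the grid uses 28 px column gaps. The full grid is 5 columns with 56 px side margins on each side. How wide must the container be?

499 px

2 columns + 1 column gap: 2c + 1·28 = 138.
2c = 138 − 28 = 110, so c = 55 px.
Total width: 2·56 + 5·55 + 4·28 = 499 px.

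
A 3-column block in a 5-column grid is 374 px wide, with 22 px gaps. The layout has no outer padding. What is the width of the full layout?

638 px

3 columns + 2 gaps: 3c + 2·22 = 374.
3c = 374 − 44 = 330, so c = 110 px.
Summing: 550 + 88 = 638 px.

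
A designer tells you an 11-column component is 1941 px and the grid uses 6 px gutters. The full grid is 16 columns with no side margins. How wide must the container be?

2826 px

11c + 10·6 = 1941 → 11c = 1881 → c = 171 px.
Total width: 16·171 + 15·6 = 2826 px.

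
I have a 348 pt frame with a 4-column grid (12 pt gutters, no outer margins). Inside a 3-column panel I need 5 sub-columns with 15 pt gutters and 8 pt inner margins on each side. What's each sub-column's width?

Subtracting 3 gutters of 12 leaves 312 for 4 columns, so c = 78 pt.
3-column span = 3·78 + 2·12 = 258 pt.
Inner content = 258 − 2·8 = 242 pt.
5d + 4·15 = 242 → 5d = 182 → d = 36.4 pt.

36.4 pt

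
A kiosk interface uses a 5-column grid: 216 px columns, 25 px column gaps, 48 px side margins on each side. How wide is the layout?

1276 px

Adding margins, columns and gutters: 96 + 1080 + 100 = 1276 px.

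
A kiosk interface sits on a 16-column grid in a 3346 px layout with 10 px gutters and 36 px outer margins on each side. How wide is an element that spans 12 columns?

Inside the margins: 3346 − 72 = 3274 px.
16 columns + 15 gutters: 16c + 15·10 = 3274.
16c = 3274 − 150 = 3124, so c = 195.25 px.
12-column span = 12·195.25 + 11·10 = 2453 px.

2453 px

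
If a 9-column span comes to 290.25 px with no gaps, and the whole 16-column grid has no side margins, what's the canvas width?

516 px

9c = 290.25 → c = 32.25 px.
Canvas = 16·32.25 = 516 = 516 px.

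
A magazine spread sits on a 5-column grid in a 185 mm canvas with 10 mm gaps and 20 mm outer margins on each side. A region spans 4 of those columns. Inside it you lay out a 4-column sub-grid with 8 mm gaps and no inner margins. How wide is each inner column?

Inside the margins: 185 − 40 = 145 mm.
145 − 4·10 = 105; ÷5 gives c = 21 mm.
Span of 4: 4·21 + 3·10 = 84 + 30 = 114 mm.
114 − 3·8 = 90; ÷4 gives d = 22.5 mm.

22.5 mm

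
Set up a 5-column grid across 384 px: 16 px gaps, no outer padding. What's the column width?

Subtracting 4 gaps of 16 leaves 320 for 5 columns, so c = 64 px.

64 px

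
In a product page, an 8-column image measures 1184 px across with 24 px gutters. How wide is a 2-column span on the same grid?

8c + 7·24 = 1184 → 8c = 1016 → c = 127 px.
2 columns plus 1 gutter: 254 + 24 = 278 px.

278 px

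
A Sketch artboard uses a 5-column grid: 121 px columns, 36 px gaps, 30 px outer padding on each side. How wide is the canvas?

Total width: 2·30 + 5·121 + 4·36 = 809 px.

809 px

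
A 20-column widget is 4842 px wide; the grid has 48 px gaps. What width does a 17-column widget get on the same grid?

4108.5 px

20 columns + 19 gaps: 20c + 19·48 = 4842.
20c = 4842 − 912 = 3930, so c = 196.5 px.
17 columns plus 16 gaps: 3340.5 + 768 = 4108.5 px.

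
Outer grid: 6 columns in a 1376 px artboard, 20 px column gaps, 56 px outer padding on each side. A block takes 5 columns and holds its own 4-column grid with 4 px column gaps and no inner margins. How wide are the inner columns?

259.5 px

Outer content = 1376 − 2·56 = 1264 px.
6c + 5·20 = 1264 → 6c = 1164 → c = 194 px.
5 columns plus 4 column gaps: 970 + 80 = 1050 px.
Subtracting 3 column gaps of 4 leaves 1038 for 4 columns, so d = 259.5 px.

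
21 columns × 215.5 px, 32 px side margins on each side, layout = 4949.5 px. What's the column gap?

18 px

Subtract both margins: 4949.5 − 2·32 = 4885.5 px.
21 columns take 21·215.5 = 4525.5 px; remaining 360 splits into 20 column gaps.
g = 360 / 20 = 18 px.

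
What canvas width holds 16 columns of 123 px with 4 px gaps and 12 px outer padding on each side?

Total width: 2·12 + 16·123 + 15·4 = 2052 px.

2052 px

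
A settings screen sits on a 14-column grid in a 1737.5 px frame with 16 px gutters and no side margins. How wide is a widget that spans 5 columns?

14 columns + 13 gutters: 14c + 13·16 = 1737.5.
14c = 1737.5 − 208 = 1529.5, so c = 109.25 px.
Span of 5: 5·109.25 + 4·16 = 546.25 + 64 = 610.25 px.

610.25 px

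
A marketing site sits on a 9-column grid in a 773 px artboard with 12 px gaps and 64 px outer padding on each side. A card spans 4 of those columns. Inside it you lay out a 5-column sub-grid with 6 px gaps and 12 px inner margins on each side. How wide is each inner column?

Take off 128 px of margins, leaving 645 px.
9c + 8·12 = 645 → 9c = 549 → c = 61 px.
4 columns plus 3 gaps: 244 + 36 = 280 px.
Inner content = 280 − 2·12 = 256 px.
5d + 4·6 = 256 → 5d = 232 → d = 46.4 px.

46.4 px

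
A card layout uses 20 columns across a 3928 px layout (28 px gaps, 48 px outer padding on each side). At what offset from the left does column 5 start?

Inside the margins: 3928 − 96 = 3832 px.
3832 − 19·28 = 3300; ÷20 gives c = 165 px.
Each column+gutter stride is 193 px; 4 of them past the 48 px margin is 48 + 772 = 820 px.

820 px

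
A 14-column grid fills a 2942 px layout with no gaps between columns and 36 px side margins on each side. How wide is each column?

Take off 72 px of margins, leaving 2870 px.
2870 / 14 = 205 px per column.

205 px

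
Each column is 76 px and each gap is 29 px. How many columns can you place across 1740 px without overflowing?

k columns need k·76 + (k−1)·29 = k·105 − 29.
k·105 − 29 ≤ 1740 → k ≤ 1769 / 105 ≈ 16.85, so k = 16.

16 columns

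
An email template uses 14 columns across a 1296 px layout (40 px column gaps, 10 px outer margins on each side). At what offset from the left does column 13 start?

1138 px

Take off 20 px of margins, leaving 1276 px.
1276 − 13·40 = 756; ÷14 gives c = 54 px.
Each column+gutter stride is 94 px; 12 of them past the 10 px margin is 10 + 1128 = 1138 px.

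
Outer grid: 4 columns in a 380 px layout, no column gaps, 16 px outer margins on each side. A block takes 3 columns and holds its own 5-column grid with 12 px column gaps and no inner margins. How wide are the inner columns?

Subtract both margins: 380 − 2·16 = 348 px.
348 / 4 = 87 px per column.
With no column gaps, 3 columns span 3·87 = 261 px.
5d + 4·12 = 261 → 5d = 213 → d = 42.6 px.

42.6 px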